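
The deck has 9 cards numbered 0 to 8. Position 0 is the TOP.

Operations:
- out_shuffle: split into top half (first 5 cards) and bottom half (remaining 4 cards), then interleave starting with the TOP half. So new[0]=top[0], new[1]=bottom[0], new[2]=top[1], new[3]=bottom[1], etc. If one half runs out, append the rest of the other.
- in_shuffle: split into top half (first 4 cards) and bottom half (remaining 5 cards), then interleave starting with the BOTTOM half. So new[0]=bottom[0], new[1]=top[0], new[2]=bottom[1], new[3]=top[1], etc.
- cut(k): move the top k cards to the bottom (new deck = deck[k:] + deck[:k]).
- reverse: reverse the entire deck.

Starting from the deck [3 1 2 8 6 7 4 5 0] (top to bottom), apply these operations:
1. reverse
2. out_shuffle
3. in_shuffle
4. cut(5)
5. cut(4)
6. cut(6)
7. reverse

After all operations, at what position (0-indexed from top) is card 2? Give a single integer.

Answer: 7

Derivation:
After op 1 (reverse): [0 5 4 7 6 8 2 1 3]
After op 2 (out_shuffle): [0 8 5 2 4 1 7 3 6]
After op 3 (in_shuffle): [4 0 1 8 7 5 3 2 6]
After op 4 (cut(5)): [5 3 2 6 4 0 1 8 7]
After op 5 (cut(4)): [4 0 1 8 7 5 3 2 6]
After op 6 (cut(6)): [3 2 6 4 0 1 8 7 5]
After op 7 (reverse): [5 7 8 1 0 4 6 2 3]
Card 2 is at position 7.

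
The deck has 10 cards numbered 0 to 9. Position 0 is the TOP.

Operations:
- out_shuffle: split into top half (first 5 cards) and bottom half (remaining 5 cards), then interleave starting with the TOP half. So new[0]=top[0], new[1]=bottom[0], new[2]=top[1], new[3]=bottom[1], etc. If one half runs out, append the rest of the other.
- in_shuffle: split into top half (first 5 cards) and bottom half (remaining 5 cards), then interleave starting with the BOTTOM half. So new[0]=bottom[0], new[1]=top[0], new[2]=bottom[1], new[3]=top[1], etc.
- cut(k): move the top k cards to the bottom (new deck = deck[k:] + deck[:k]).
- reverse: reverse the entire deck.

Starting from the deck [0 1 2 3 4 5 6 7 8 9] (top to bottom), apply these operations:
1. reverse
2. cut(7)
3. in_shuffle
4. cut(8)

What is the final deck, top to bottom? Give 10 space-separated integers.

Answer: 3 8 7 2 6 1 5 0 4 9

Derivation:
After op 1 (reverse): [9 8 7 6 5 4 3 2 1 0]
After op 2 (cut(7)): [2 1 0 9 8 7 6 5 4 3]
After op 3 (in_shuffle): [7 2 6 1 5 0 4 9 3 8]
After op 4 (cut(8)): [3 8 7 2 6 1 5 0 4 9]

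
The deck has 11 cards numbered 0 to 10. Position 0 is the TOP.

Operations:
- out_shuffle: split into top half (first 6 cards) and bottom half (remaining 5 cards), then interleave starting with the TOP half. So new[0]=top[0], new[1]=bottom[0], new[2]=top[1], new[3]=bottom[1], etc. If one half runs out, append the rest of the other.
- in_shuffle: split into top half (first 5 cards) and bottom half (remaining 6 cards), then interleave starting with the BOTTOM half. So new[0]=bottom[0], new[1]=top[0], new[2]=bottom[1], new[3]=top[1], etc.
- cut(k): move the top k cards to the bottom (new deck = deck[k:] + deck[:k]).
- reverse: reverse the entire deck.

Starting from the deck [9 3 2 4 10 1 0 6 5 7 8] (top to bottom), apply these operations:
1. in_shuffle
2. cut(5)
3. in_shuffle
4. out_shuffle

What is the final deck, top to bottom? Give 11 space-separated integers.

After op 1 (in_shuffle): [1 9 0 3 6 2 5 4 7 10 8]
After op 2 (cut(5)): [2 5 4 7 10 8 1 9 0 3 6]
After op 3 (in_shuffle): [8 2 1 5 9 4 0 7 3 10 6]
After op 4 (out_shuffle): [8 0 2 7 1 3 5 10 9 6 4]

Answer: 8 0 2 7 1 3 5 10 9 6 4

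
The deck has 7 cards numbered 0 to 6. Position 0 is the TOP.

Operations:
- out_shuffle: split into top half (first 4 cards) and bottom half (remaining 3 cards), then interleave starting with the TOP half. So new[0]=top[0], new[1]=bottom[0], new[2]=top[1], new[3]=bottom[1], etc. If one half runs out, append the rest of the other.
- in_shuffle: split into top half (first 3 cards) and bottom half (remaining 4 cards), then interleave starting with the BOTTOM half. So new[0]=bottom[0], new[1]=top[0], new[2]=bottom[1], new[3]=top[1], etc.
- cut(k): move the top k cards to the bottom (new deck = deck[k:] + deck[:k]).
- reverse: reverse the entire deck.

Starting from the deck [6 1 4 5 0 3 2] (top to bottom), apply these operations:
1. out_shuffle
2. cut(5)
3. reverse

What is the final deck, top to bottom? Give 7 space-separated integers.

Answer: 4 3 1 0 6 5 2

Derivation:
After op 1 (out_shuffle): [6 0 1 3 4 2 5]
After op 2 (cut(5)): [2 5 6 0 1 3 4]
After op 3 (reverse): [4 3 1 0 6 5 2]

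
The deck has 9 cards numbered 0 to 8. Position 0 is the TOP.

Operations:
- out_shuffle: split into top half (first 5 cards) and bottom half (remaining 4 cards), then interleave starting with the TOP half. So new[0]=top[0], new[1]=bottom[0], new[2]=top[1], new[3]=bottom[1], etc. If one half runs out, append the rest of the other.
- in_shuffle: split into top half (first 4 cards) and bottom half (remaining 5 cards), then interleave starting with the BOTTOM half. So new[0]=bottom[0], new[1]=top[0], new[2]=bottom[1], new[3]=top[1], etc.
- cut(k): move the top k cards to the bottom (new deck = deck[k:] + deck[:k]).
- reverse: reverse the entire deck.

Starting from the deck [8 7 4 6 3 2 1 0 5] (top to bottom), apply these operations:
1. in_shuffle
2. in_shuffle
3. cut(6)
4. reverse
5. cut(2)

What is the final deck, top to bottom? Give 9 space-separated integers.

After op 1 (in_shuffle): [3 8 2 7 1 4 0 6 5]
After op 2 (in_shuffle): [1 3 4 8 0 2 6 7 5]
After op 3 (cut(6)): [6 7 5 1 3 4 8 0 2]
After op 4 (reverse): [2 0 8 4 3 1 5 7 6]
After op 5 (cut(2)): [8 4 3 1 5 7 6 2 0]

Answer: 8 4 3 1 5 7 6 2 0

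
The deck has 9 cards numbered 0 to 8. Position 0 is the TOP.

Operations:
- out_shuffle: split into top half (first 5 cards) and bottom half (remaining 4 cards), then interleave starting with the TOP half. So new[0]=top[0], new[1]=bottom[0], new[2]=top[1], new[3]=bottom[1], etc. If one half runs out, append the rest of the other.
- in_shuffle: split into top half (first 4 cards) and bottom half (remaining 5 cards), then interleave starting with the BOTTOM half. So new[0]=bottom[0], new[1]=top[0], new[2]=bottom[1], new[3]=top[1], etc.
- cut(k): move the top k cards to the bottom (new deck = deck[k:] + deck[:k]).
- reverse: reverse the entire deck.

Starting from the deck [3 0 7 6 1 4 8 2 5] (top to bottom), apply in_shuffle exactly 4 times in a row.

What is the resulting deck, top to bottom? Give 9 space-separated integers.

After op 1 (in_shuffle): [1 3 4 0 8 7 2 6 5]
After op 2 (in_shuffle): [8 1 7 3 2 4 6 0 5]
After op 3 (in_shuffle): [2 8 4 1 6 7 0 3 5]
After op 4 (in_shuffle): [6 2 7 8 0 4 3 1 5]

Answer: 6 2 7 8 0 4 3 1 5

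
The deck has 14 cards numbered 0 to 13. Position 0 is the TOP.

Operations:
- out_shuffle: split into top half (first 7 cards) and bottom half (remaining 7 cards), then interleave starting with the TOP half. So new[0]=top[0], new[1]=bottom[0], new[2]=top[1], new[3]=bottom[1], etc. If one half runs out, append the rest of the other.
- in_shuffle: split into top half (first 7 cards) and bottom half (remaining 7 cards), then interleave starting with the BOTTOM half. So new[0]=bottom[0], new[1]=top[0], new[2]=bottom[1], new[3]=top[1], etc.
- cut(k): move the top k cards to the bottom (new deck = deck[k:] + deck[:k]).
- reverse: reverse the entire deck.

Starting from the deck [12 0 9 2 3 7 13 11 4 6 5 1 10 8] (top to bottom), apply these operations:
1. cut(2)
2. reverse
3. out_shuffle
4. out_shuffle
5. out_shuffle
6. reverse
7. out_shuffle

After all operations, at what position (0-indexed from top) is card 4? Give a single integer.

Answer: 5

Derivation:
After op 1 (cut(2)): [9 2 3 7 13 11 4 6 5 1 10 8 12 0]
After op 2 (reverse): [0 12 8 10 1 5 6 4 11 13 7 3 2 9]
After op 3 (out_shuffle): [0 4 12 11 8 13 10 7 1 3 5 2 6 9]
After op 4 (out_shuffle): [0 7 4 1 12 3 11 5 8 2 13 6 10 9]
After op 5 (out_shuffle): [0 5 7 8 4 2 1 13 12 6 3 10 11 9]
After op 6 (reverse): [9 11 10 3 6 12 13 1 2 4 8 7 5 0]
After op 7 (out_shuffle): [9 1 11 2 10 4 3 8 6 7 12 5 13 0]
Card 4 is at position 5.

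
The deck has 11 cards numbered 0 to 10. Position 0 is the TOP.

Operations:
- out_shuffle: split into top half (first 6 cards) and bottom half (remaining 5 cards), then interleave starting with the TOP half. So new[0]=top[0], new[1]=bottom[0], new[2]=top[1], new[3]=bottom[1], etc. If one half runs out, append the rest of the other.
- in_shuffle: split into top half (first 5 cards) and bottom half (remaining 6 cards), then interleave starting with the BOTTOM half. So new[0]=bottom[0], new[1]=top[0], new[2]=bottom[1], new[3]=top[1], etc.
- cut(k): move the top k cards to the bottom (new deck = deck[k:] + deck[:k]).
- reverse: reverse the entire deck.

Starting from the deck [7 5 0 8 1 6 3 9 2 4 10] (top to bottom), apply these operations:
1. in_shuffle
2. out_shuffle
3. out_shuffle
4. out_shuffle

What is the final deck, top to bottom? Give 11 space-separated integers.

After op 1 (in_shuffle): [6 7 3 5 9 0 2 8 4 1 10]
After op 2 (out_shuffle): [6 2 7 8 3 4 5 1 9 10 0]
After op 3 (out_shuffle): [6 5 2 1 7 9 8 10 3 0 4]
After op 4 (out_shuffle): [6 8 5 10 2 3 1 0 7 4 9]

Answer: 6 8 5 10 2 3 1 0 7 4 9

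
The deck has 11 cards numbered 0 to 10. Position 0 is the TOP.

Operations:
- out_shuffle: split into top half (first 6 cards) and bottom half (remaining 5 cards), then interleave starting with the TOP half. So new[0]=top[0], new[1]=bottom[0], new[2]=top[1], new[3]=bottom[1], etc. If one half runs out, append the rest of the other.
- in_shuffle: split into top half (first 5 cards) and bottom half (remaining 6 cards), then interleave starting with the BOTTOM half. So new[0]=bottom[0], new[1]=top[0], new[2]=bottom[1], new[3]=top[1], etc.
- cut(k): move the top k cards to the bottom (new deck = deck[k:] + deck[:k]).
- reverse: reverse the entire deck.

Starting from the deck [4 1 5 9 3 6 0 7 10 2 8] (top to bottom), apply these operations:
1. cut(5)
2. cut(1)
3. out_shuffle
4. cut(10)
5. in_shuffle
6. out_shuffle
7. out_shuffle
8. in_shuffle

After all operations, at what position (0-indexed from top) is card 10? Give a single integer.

After op 1 (cut(5)): [6 0 7 10 2 8 4 1 5 9 3]
After op 2 (cut(1)): [0 7 10 2 8 4 1 5 9 3 6]
After op 3 (out_shuffle): [0 1 7 5 10 9 2 3 8 6 4]
After op 4 (cut(10)): [4 0 1 7 5 10 9 2 3 8 6]
After op 5 (in_shuffle): [10 4 9 0 2 1 3 7 8 5 6]
After op 6 (out_shuffle): [10 3 4 7 9 8 0 5 2 6 1]
After op 7 (out_shuffle): [10 0 3 5 4 2 7 6 9 1 8]
After op 8 (in_shuffle): [2 10 7 0 6 3 9 5 1 4 8]
Card 10 is at position 1.

Answer: 1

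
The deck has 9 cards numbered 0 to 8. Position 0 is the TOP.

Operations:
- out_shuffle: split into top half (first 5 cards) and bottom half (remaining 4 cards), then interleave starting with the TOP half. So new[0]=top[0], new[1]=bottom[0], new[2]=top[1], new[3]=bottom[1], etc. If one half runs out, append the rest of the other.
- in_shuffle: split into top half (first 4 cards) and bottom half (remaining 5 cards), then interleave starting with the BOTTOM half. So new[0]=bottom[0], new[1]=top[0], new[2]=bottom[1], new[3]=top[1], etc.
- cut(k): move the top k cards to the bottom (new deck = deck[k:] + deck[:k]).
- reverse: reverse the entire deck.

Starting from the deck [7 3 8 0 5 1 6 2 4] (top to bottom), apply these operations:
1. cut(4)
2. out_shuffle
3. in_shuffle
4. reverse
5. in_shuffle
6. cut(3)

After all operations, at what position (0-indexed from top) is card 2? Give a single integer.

Answer: 6

Derivation:
After op 1 (cut(4)): [5 1 6 2 4 7 3 8 0]
After op 2 (out_shuffle): [5 7 1 3 6 8 2 0 4]
After op 3 (in_shuffle): [6 5 8 7 2 1 0 3 4]
After op 4 (reverse): [4 3 0 1 2 7 8 5 6]
After op 5 (in_shuffle): [2 4 7 3 8 0 5 1 6]
After op 6 (cut(3)): [3 8 0 5 1 6 2 4 7]
Card 2 is at position 6.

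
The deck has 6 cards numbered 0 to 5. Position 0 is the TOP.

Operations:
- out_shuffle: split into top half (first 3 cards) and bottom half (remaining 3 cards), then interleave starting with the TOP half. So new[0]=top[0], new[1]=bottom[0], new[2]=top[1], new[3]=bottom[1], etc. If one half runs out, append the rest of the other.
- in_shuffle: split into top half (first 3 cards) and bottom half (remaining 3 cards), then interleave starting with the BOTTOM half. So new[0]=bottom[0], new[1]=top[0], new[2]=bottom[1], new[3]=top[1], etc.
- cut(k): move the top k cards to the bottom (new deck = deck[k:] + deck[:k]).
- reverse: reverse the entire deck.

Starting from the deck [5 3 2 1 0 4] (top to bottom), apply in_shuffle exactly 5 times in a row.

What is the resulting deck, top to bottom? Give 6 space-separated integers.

Answer: 3 1 4 5 2 0

Derivation:
After op 1 (in_shuffle): [1 5 0 3 4 2]
After op 2 (in_shuffle): [3 1 4 5 2 0]
After op 3 (in_shuffle): [5 3 2 1 0 4]
After op 4 (in_shuffle): [1 5 0 3 4 2]
After op 5 (in_shuffle): [3 1 4 5 2 0]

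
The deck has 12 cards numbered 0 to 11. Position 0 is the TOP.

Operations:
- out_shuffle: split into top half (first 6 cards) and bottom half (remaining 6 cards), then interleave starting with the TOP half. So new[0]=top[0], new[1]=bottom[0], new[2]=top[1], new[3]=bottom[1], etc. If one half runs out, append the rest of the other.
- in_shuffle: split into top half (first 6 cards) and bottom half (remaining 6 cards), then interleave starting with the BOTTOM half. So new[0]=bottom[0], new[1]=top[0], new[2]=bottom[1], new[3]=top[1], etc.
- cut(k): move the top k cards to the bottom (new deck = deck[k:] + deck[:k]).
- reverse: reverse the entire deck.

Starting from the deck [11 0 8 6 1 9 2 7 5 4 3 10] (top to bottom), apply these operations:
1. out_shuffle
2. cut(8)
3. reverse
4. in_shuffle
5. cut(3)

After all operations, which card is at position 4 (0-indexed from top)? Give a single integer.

Answer: 8

Derivation:
After op 1 (out_shuffle): [11 2 0 7 8 5 6 4 1 3 9 10]
After op 2 (cut(8)): [1 3 9 10 11 2 0 7 8 5 6 4]
After op 3 (reverse): [4 6 5 8 7 0 2 11 10 9 3 1]
After op 4 (in_shuffle): [2 4 11 6 10 5 9 8 3 7 1 0]
After op 5 (cut(3)): [6 10 5 9 8 3 7 1 0 2 4 11]
Position 4: card 8.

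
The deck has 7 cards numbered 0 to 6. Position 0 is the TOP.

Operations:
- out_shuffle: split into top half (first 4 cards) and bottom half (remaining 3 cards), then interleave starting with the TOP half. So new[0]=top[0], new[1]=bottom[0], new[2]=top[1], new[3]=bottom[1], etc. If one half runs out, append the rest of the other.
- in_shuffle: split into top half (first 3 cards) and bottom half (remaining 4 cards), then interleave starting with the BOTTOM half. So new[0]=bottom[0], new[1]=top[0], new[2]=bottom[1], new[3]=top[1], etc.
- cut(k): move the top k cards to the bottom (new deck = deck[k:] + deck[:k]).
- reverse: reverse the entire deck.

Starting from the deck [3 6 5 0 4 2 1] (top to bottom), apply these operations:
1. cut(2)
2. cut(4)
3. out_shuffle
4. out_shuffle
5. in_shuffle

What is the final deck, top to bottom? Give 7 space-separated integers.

After op 1 (cut(2)): [5 0 4 2 1 3 6]
After op 2 (cut(4)): [1 3 6 5 0 4 2]
After op 3 (out_shuffle): [1 0 3 4 6 2 5]
After op 4 (out_shuffle): [1 6 0 2 3 5 4]
After op 5 (in_shuffle): [2 1 3 6 5 0 4]

Answer: 2 1 3 6 5 0 4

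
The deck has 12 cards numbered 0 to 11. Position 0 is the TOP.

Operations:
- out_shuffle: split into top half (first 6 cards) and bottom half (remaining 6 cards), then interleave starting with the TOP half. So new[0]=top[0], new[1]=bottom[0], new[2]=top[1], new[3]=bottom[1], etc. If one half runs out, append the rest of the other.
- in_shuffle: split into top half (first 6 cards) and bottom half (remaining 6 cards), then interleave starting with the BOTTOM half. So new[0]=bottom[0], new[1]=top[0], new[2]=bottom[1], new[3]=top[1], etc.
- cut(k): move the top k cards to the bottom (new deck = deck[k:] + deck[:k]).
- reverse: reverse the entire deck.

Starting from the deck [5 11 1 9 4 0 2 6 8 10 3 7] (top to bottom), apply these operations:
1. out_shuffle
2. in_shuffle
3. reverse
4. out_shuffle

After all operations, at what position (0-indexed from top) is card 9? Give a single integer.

Answer: 11

Derivation:
After op 1 (out_shuffle): [5 2 11 6 1 8 9 10 4 3 0 7]
After op 2 (in_shuffle): [9 5 10 2 4 11 3 6 0 1 7 8]
After op 3 (reverse): [8 7 1 0 6 3 11 4 2 10 5 9]
After op 4 (out_shuffle): [8 11 7 4 1 2 0 10 6 5 3 9]
Card 9 is at position 11.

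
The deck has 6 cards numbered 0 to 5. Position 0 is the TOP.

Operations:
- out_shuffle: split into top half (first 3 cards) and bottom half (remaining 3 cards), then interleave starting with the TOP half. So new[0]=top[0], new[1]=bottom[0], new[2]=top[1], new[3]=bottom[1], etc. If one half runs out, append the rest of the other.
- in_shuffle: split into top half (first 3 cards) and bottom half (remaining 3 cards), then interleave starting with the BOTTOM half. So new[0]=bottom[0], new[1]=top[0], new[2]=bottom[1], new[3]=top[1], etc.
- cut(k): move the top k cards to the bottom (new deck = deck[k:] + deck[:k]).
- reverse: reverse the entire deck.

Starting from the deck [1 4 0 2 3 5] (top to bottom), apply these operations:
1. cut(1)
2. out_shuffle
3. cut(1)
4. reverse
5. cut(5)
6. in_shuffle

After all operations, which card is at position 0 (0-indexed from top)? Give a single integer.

After op 1 (cut(1)): [4 0 2 3 5 1]
After op 2 (out_shuffle): [4 3 0 5 2 1]
After op 3 (cut(1)): [3 0 5 2 1 4]
After op 4 (reverse): [4 1 2 5 0 3]
After op 5 (cut(5)): [3 4 1 2 5 0]
After op 6 (in_shuffle): [2 3 5 4 0 1]
Position 0: card 2.

Answer: 2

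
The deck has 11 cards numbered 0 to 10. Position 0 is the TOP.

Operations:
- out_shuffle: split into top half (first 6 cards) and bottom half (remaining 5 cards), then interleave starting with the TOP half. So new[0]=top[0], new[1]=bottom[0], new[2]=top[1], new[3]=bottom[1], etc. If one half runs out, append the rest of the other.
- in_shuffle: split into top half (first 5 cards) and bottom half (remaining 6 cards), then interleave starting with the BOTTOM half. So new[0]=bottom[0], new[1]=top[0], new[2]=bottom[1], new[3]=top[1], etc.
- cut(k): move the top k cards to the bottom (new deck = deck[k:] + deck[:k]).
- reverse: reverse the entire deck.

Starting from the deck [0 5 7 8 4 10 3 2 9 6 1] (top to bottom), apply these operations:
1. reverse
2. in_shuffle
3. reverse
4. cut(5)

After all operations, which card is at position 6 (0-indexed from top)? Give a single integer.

Answer: 0

Derivation:
After op 1 (reverse): [1 6 9 2 3 10 4 8 7 5 0]
After op 2 (in_shuffle): [10 1 4 6 8 9 7 2 5 3 0]
After op 3 (reverse): [0 3 5 2 7 9 8 6 4 1 10]
After op 4 (cut(5)): [9 8 6 4 1 10 0 3 5 2 7]
Position 6: card 0.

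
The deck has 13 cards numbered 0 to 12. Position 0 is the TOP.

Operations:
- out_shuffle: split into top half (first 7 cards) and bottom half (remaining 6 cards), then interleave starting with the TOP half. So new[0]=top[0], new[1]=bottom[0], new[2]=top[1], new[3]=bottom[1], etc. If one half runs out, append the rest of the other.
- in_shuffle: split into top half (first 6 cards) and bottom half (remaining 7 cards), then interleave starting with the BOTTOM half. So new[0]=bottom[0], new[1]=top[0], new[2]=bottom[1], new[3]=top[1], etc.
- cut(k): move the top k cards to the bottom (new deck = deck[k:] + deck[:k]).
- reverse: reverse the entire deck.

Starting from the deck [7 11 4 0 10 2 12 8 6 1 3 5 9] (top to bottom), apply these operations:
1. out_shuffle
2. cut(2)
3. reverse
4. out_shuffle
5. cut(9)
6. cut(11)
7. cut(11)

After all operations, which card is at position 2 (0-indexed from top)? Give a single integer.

Answer: 4

Derivation:
After op 1 (out_shuffle): [7 8 11 6 4 1 0 3 10 5 2 9 12]
After op 2 (cut(2)): [11 6 4 1 0 3 10 5 2 9 12 7 8]
After op 3 (reverse): [8 7 12 9 2 5 10 3 0 1 4 6 11]
After op 4 (out_shuffle): [8 3 7 0 12 1 9 4 2 6 5 11 10]
After op 5 (cut(9)): [6 5 11 10 8 3 7 0 12 1 9 4 2]
After op 6 (cut(11)): [4 2 6 5 11 10 8 3 7 0 12 1 9]
After op 7 (cut(11)): [1 9 4 2 6 5 11 10 8 3 7 0 12]
Position 2: card 4.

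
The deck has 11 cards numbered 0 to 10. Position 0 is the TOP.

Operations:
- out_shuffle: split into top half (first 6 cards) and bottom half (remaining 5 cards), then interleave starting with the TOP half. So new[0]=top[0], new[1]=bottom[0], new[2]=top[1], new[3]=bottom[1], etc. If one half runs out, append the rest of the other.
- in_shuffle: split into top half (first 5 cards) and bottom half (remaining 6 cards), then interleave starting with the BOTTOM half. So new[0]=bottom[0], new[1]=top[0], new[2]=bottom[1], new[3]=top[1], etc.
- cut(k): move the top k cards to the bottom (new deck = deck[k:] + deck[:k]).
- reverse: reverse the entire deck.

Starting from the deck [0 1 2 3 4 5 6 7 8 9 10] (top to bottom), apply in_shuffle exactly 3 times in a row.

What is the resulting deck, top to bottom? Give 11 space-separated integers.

Answer: 6 2 9 5 1 8 4 0 7 3 10

Derivation:
After op 1 (in_shuffle): [5 0 6 1 7 2 8 3 9 4 10]
After op 2 (in_shuffle): [2 5 8 0 3 6 9 1 4 7 10]
After op 3 (in_shuffle): [6 2 9 5 1 8 4 0 7 3 10]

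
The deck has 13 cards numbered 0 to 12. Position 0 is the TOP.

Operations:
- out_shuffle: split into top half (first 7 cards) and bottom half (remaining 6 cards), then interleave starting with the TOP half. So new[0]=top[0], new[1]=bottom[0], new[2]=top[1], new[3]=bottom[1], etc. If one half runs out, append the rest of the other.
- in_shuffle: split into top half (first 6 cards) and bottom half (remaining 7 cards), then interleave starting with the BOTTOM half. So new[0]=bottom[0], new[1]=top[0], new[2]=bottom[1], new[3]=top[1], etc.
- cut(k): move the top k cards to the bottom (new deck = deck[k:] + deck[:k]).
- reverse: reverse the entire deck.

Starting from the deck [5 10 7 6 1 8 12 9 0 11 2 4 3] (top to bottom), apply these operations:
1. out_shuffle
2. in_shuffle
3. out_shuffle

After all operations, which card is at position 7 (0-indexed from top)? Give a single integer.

After op 1 (out_shuffle): [5 9 10 0 7 11 6 2 1 4 8 3 12]
After op 2 (in_shuffle): [6 5 2 9 1 10 4 0 8 7 3 11 12]
After op 3 (out_shuffle): [6 0 5 8 2 7 9 3 1 11 10 12 4]
Position 7: card 3.

Answer: 3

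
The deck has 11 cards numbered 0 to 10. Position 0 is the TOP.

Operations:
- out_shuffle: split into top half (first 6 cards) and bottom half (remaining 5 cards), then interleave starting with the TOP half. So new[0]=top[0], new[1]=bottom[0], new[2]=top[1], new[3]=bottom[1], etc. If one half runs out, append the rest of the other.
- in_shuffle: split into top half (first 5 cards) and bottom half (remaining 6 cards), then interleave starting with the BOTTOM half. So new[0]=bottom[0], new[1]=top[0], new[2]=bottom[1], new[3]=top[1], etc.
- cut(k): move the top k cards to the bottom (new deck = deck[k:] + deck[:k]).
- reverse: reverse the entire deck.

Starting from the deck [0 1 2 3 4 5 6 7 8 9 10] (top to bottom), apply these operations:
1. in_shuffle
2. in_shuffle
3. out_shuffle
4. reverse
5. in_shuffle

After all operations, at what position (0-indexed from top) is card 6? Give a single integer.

After op 1 (in_shuffle): [5 0 6 1 7 2 8 3 9 4 10]
After op 2 (in_shuffle): [2 5 8 0 3 6 9 1 4 7 10]
After op 3 (out_shuffle): [2 9 5 1 8 4 0 7 3 10 6]
After op 4 (reverse): [6 10 3 7 0 4 8 1 5 9 2]
After op 5 (in_shuffle): [4 6 8 10 1 3 5 7 9 0 2]
Card 6 is at position 1.

Answer: 1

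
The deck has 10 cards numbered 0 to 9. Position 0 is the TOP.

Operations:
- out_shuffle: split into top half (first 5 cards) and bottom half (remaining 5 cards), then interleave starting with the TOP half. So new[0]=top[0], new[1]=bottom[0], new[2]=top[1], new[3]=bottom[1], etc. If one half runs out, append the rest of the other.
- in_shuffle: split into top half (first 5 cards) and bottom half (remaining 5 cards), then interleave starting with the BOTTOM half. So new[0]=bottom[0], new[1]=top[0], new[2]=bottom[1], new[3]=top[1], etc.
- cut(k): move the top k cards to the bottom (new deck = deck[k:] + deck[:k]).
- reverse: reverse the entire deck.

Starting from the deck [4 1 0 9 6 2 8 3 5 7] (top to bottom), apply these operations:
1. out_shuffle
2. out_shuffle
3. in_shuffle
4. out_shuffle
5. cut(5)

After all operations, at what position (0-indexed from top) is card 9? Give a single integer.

Answer: 0

Derivation:
After op 1 (out_shuffle): [4 2 1 8 0 3 9 5 6 7]
After op 2 (out_shuffle): [4 3 2 9 1 5 8 6 0 7]
After op 3 (in_shuffle): [5 4 8 3 6 2 0 9 7 1]
After op 4 (out_shuffle): [5 2 4 0 8 9 3 7 6 1]
After op 5 (cut(5)): [9 3 7 6 1 5 2 4 0 8]
Card 9 is at position 0.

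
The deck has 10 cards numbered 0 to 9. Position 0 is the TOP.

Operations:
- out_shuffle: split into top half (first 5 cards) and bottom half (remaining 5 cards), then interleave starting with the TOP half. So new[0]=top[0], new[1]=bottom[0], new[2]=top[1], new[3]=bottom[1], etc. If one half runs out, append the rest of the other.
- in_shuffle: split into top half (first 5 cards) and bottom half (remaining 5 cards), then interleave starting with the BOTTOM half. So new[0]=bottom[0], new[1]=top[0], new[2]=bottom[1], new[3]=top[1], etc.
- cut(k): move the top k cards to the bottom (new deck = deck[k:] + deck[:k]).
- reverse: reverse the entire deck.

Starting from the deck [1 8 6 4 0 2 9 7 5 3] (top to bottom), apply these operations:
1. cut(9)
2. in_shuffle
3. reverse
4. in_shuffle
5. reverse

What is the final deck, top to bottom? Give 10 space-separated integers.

Answer: 8 0 7 3 6 2 5 1 4 9

Derivation:
After op 1 (cut(9)): [3 1 8 6 4 0 2 9 7 5]
After op 2 (in_shuffle): [0 3 2 1 9 8 7 6 5 4]
After op 3 (reverse): [4 5 6 7 8 9 1 2 3 0]
After op 4 (in_shuffle): [9 4 1 5 2 6 3 7 0 8]
After op 5 (reverse): [8 0 7 3 6 2 5 1 4 9]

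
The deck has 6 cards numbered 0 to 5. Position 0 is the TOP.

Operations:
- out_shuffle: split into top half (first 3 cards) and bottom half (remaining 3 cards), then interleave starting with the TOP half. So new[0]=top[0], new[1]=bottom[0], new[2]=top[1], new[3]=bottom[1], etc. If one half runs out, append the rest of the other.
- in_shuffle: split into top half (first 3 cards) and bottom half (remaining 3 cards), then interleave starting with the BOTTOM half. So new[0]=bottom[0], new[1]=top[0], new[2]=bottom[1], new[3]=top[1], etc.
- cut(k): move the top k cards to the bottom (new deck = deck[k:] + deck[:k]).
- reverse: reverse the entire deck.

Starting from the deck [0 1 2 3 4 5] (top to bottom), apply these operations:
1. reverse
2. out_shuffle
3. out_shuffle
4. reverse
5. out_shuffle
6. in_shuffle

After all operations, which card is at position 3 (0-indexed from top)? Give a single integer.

After op 1 (reverse): [5 4 3 2 1 0]
After op 2 (out_shuffle): [5 2 4 1 3 0]
After op 3 (out_shuffle): [5 1 2 3 4 0]
After op 4 (reverse): [0 4 3 2 1 5]
After op 5 (out_shuffle): [0 2 4 1 3 5]
After op 6 (in_shuffle): [1 0 3 2 5 4]
Position 3: card 2.

Answer: 2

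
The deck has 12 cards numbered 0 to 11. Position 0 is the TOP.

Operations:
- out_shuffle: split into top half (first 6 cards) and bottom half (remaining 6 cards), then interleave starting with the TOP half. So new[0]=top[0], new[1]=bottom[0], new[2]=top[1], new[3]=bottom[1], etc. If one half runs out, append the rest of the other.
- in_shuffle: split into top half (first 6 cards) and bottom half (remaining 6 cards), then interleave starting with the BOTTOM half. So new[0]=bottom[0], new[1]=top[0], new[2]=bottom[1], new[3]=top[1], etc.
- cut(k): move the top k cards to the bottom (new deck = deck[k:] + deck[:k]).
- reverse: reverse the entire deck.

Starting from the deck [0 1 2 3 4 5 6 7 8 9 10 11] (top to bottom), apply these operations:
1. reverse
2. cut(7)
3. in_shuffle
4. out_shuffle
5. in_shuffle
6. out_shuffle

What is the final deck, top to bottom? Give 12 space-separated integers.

After op 1 (reverse): [11 10 9 8 7 6 5 4 3 2 1 0]
After op 2 (cut(7)): [4 3 2 1 0 11 10 9 8 7 6 5]
After op 3 (in_shuffle): [10 4 9 3 8 2 7 1 6 0 5 11]
After op 4 (out_shuffle): [10 7 4 1 9 6 3 0 8 5 2 11]
After op 5 (in_shuffle): [3 10 0 7 8 4 5 1 2 9 11 6]
After op 6 (out_shuffle): [3 5 10 1 0 2 7 9 8 11 4 6]

Answer: 3 5 10 1 0 2 7 9 8 11 4 6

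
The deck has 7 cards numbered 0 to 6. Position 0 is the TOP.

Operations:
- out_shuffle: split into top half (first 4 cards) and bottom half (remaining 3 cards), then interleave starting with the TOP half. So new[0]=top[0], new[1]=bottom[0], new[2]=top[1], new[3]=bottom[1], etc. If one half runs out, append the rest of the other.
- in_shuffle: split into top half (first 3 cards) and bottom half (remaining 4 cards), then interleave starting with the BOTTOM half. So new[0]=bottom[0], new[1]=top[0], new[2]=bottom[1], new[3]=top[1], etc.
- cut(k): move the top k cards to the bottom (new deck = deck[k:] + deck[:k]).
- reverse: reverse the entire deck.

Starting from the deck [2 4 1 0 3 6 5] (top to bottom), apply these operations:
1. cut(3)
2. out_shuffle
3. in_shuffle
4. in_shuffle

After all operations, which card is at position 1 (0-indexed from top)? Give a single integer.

After op 1 (cut(3)): [0 3 6 5 2 4 1]
After op 2 (out_shuffle): [0 2 3 4 6 1 5]
After op 3 (in_shuffle): [4 0 6 2 1 3 5]
After op 4 (in_shuffle): [2 4 1 0 3 6 5]
Position 1: card 4.

Answer: 4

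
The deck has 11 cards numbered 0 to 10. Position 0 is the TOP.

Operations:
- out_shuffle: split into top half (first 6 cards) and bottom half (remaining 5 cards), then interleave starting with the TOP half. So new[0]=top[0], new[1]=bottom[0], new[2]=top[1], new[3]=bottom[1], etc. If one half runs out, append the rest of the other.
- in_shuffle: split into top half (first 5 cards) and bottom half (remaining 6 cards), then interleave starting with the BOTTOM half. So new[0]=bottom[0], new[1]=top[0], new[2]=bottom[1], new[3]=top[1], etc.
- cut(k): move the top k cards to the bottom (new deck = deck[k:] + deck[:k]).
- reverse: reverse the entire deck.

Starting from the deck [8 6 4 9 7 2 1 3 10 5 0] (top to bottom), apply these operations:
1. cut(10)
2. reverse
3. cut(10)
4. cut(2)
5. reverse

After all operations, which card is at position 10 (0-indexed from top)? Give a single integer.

Answer: 10

Derivation:
After op 1 (cut(10)): [0 8 6 4 9 7 2 1 3 10 5]
After op 2 (reverse): [5 10 3 1 2 7 9 4 6 8 0]
After op 3 (cut(10)): [0 5 10 3 1 2 7 9 4 6 8]
After op 4 (cut(2)): [10 3 1 2 7 9 4 6 8 0 5]
After op 5 (reverse): [5 0 8 6 4 9 7 2 1 3 10]
Position 10: card 10.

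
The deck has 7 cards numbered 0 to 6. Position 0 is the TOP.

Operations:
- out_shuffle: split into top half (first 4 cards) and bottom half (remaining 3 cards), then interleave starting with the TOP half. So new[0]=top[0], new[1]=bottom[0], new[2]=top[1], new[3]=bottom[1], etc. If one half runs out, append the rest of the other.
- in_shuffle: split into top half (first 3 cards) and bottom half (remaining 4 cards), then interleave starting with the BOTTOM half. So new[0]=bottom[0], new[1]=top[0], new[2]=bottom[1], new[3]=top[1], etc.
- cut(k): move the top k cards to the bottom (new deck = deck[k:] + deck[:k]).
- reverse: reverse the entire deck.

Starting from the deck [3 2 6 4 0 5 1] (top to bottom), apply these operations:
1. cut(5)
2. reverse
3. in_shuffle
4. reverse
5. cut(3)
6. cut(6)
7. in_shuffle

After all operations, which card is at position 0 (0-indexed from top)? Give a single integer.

Answer: 0

Derivation:
After op 1 (cut(5)): [5 1 3 2 6 4 0]
After op 2 (reverse): [0 4 6 2 3 1 5]
After op 3 (in_shuffle): [2 0 3 4 1 6 5]
After op 4 (reverse): [5 6 1 4 3 0 2]
After op 5 (cut(3)): [4 3 0 2 5 6 1]
After op 6 (cut(6)): [1 4 3 0 2 5 6]
After op 7 (in_shuffle): [0 1 2 4 5 3 6]
Position 0: card 0.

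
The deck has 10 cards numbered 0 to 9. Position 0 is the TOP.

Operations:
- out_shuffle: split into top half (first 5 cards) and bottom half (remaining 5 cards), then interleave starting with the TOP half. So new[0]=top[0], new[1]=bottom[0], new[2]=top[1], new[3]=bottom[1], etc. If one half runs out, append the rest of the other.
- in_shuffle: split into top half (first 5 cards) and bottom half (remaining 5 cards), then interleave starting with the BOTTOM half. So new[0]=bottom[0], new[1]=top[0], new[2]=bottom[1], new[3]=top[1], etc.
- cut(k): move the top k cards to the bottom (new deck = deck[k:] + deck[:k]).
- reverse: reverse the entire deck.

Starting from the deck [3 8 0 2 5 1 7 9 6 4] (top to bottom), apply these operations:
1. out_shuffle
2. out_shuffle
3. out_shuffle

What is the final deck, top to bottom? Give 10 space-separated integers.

Answer: 3 6 9 7 1 5 2 0 8 4

Derivation:
After op 1 (out_shuffle): [3 1 8 7 0 9 2 6 5 4]
After op 2 (out_shuffle): [3 9 1 2 8 6 7 5 0 4]
After op 3 (out_shuffle): [3 6 9 7 1 5 2 0 8 4]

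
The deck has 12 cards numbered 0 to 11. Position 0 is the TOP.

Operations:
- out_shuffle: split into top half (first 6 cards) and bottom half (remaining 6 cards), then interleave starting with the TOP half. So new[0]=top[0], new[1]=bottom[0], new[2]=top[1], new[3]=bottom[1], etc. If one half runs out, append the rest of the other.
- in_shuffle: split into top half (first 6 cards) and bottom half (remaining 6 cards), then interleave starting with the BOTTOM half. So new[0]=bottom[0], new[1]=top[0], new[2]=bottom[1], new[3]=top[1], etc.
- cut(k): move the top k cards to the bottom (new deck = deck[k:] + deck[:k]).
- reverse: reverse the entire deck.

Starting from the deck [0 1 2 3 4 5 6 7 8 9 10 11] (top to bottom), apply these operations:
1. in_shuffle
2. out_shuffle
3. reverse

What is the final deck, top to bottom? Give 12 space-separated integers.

Answer: 5 2 11 8 4 1 10 7 3 0 9 6

Derivation:
After op 1 (in_shuffle): [6 0 7 1 8 2 9 3 10 4 11 5]
After op 2 (out_shuffle): [6 9 0 3 7 10 1 4 8 11 2 5]
After op 3 (reverse): [5 2 11 8 4 1 10 7 3 0 9 6]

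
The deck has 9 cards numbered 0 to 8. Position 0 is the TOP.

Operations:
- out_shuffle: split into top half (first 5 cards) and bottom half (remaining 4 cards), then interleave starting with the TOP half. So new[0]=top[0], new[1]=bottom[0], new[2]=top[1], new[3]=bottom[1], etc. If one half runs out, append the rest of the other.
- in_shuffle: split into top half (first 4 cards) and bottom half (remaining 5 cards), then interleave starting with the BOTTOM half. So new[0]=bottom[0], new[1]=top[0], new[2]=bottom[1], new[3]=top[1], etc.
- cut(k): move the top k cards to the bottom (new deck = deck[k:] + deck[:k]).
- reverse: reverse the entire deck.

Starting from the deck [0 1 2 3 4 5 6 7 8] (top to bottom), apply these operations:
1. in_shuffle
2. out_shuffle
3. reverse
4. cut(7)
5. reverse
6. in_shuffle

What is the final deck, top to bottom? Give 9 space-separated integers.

After op 1 (in_shuffle): [4 0 5 1 6 2 7 3 8]
After op 2 (out_shuffle): [4 2 0 7 5 3 1 8 6]
After op 3 (reverse): [6 8 1 3 5 7 0 2 4]
After op 4 (cut(7)): [2 4 6 8 1 3 5 7 0]
After op 5 (reverse): [0 7 5 3 1 8 6 4 2]
After op 6 (in_shuffle): [1 0 8 7 6 5 4 3 2]

Answer: 1 0 8 7 6 5 4 3 2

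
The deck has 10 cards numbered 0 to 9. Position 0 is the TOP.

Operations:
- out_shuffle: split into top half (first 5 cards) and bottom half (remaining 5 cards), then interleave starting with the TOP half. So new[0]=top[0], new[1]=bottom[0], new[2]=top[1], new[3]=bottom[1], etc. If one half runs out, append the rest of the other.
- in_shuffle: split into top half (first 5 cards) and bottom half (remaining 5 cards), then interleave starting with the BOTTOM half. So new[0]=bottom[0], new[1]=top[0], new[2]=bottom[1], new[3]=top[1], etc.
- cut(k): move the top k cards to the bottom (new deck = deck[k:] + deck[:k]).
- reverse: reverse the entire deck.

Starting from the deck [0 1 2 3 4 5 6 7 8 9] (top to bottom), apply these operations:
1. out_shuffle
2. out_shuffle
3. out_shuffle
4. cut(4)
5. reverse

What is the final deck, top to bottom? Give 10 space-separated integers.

After op 1 (out_shuffle): [0 5 1 6 2 7 3 8 4 9]
After op 2 (out_shuffle): [0 7 5 3 1 8 6 4 2 9]
After op 3 (out_shuffle): [0 8 7 6 5 4 3 2 1 9]
After op 4 (cut(4)): [5 4 3 2 1 9 0 8 7 6]
After op 5 (reverse): [6 7 8 0 9 1 2 3 4 5]

Answer: 6 7 8 0 9 1 2 3 4 5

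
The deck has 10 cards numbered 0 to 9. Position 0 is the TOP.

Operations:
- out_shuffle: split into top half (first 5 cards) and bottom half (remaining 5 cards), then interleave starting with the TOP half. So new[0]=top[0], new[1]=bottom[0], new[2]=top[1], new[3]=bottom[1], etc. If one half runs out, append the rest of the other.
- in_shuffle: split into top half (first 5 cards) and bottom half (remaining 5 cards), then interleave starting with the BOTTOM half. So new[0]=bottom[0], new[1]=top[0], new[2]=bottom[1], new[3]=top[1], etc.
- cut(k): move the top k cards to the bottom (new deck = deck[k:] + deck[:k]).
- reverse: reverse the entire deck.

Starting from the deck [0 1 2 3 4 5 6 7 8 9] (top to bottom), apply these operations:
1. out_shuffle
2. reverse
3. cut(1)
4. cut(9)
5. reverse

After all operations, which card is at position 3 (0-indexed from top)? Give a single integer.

After op 1 (out_shuffle): [0 5 1 6 2 7 3 8 4 9]
After op 2 (reverse): [9 4 8 3 7 2 6 1 5 0]
After op 3 (cut(1)): [4 8 3 7 2 6 1 5 0 9]
After op 4 (cut(9)): [9 4 8 3 7 2 6 1 5 0]
After op 5 (reverse): [0 5 1 6 2 7 3 8 4 9]
Position 3: card 6.

Answer: 6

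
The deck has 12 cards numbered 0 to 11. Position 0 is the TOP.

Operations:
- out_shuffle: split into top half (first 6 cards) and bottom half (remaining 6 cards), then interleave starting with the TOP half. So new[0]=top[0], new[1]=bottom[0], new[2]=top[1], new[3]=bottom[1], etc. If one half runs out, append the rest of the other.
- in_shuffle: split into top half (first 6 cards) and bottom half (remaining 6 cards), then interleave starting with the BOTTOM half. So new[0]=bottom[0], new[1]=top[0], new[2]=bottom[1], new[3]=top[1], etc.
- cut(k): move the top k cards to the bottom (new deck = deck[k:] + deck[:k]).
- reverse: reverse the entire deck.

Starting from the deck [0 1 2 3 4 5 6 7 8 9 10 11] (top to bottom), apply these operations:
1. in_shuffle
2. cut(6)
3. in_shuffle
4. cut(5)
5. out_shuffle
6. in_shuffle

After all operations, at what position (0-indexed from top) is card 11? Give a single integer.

Answer: 4

Derivation:
After op 1 (in_shuffle): [6 0 7 1 8 2 9 3 10 4 11 5]
After op 2 (cut(6)): [9 3 10 4 11 5 6 0 7 1 8 2]
After op 3 (in_shuffle): [6 9 0 3 7 10 1 4 8 11 2 5]
After op 4 (cut(5)): [10 1 4 8 11 2 5 6 9 0 3 7]
After op 5 (out_shuffle): [10 5 1 6 4 9 8 0 11 3 2 7]
After op 6 (in_shuffle): [8 10 0 5 11 1 3 6 2 4 7 9]
Card 11 is at position 4.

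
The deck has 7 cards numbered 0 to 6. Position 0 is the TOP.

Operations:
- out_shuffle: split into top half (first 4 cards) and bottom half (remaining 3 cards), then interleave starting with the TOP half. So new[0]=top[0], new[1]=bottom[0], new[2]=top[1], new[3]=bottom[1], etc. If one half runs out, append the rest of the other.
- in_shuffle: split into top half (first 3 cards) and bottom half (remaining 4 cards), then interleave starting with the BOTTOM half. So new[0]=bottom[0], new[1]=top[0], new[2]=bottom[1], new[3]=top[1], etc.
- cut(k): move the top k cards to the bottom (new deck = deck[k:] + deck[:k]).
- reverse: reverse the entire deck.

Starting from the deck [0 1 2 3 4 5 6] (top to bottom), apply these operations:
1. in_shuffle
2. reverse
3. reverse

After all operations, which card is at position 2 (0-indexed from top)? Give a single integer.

Answer: 4

Derivation:
After op 1 (in_shuffle): [3 0 4 1 5 2 6]
After op 2 (reverse): [6 2 5 1 4 0 3]
After op 3 (reverse): [3 0 4 1 5 2 6]
Position 2: card 4.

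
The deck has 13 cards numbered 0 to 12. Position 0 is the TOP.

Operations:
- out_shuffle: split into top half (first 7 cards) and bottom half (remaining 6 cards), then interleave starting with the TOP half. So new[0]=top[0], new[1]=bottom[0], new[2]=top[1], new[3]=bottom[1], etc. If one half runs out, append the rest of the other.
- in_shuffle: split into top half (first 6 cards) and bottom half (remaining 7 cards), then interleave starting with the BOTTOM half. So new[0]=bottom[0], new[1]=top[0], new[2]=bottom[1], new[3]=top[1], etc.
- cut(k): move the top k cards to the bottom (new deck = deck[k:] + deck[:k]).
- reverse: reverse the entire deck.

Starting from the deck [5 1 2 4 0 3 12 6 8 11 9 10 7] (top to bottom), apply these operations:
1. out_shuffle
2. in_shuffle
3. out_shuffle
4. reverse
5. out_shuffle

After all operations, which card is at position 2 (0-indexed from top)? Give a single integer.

Answer: 12

Derivation:
After op 1 (out_shuffle): [5 6 1 8 2 11 4 9 0 10 3 7 12]
After op 2 (in_shuffle): [4 5 9 6 0 1 10 8 3 2 7 11 12]
After op 3 (out_shuffle): [4 8 5 3 9 2 6 7 0 11 1 12 10]
After op 4 (reverse): [10 12 1 11 0 7 6 2 9 3 5 8 4]
After op 5 (out_shuffle): [10 2 12 9 1 3 11 5 0 8 7 4 6]
Position 2: card 12.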